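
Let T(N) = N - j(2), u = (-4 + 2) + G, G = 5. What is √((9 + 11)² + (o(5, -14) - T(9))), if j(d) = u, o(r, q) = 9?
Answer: √403 ≈ 20.075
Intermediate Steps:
u = 3 (u = (-4 + 2) + 5 = -2 + 5 = 3)
j(d) = 3
T(N) = -3 + N (T(N) = N - 1*3 = N - 3 = -3 + N)
√((9 + 11)² + (o(5, -14) - T(9))) = √((9 + 11)² + (9 - (-3 + 9))) = √(20² + (9 - 1*6)) = √(400 + (9 - 6)) = √(400 + 3) = √403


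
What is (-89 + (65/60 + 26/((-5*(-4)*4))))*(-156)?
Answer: 136643/10 ≈ 13664.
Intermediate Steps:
(-89 + (65/60 + 26/((-5*(-4)*4))))*(-156) = (-89 + (65*(1/60) + 26/((20*4))))*(-156) = (-89 + (13/12 + 26/80))*(-156) = (-89 + (13/12 + 26*(1/80)))*(-156) = (-89 + (13/12 + 13/40))*(-156) = (-89 + 169/120)*(-156) = -10511/120*(-156) = 136643/10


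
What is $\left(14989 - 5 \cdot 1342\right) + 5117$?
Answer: $13396$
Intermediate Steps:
$\left(14989 - 5 \cdot 1342\right) + 5117 = \left(14989 - 6710\right) + 5117 = 8279 + 5117 = 13396$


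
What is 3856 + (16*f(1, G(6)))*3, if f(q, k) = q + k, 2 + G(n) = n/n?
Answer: 3856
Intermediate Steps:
G(n) = -1 (G(n) = -2 + n/n = -2 + 1 = -1)
f(q, k) = k + q
3856 + (16*f(1, G(6)))*3 = 3856 + (16*(-1 + 1))*3 = 3856 + (16*0)*3 = 3856 + 0*3 = 3856 + 0 = 3856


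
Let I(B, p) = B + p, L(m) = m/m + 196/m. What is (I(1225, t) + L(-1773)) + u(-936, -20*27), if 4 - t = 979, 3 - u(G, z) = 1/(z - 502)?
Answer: 469053905/1847466 ≈ 253.89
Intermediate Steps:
u(G, z) = 3 - 1/(-502 + z) (u(G, z) = 3 - 1/(z - 502) = 3 - 1/(-502 + z))
L(m) = 1 + 196/m
t = -975 (t = 4 - 1*979 = 4 - 979 = -975)
(I(1225, t) + L(-1773)) + u(-936, -20*27) = ((1225 - 975) + (196 - 1773)/(-1773)) + (-1507 + 3*(-20*27))/(-502 - 20*27) = (250 - 1/1773*(-1577)) + (-1507 + 3*(-540))/(-502 - 540) = (250 + 1577/1773) + (-1507 - 1620)/(-1042) = 444827/1773 - 1/1042*(-3127) = 444827/1773 + 3127/1042 = 469053905/1847466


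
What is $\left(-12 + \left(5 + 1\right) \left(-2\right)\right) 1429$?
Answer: $-34296$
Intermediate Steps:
$\left(-12 + \left(5 + 1\right) \left(-2\right)\right) 1429 = \left(-12 + 6 \left(-2\right)\right) 1429 = \left(-12 - 12\right) 1429 = \left(-24\right) 1429 = -34296$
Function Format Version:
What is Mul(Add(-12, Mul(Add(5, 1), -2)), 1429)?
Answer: -34296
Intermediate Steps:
Mul(Add(-12, Mul(Add(5, 1), -2)), 1429) = Mul(Add(-12, Mul(6, -2)), 1429) = Mul(Add(-12, -12), 1429) = Mul(-24, 1429) = -34296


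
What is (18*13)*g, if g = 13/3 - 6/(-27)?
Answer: 1066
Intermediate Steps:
g = 41/9 (g = 13*(⅓) - 6*(-1/27) = 13/3 + 2/9 = 41/9 ≈ 4.5556)
(18*13)*g = (18*13)*(41/9) = 234*(41/9) = 1066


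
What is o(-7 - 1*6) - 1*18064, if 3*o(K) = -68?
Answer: -54260/3 ≈ -18087.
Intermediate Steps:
o(K) = -68/3 (o(K) = (1/3)*(-68) = -68/3)
o(-7 - 1*6) - 1*18064 = -68/3 - 1*18064 = -68/3 - 18064 = -54260/3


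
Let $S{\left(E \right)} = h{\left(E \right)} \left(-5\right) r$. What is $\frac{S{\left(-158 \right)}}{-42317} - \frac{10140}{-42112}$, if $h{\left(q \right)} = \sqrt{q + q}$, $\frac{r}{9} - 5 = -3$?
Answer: $\frac{2535}{10528} + \frac{180 i \sqrt{79}}{42317} \approx 0.24079 + 0.037807 i$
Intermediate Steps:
$r = 18$ ($r = 45 + 9 \left(-3\right) = 45 - 27 = 18$)
$h{\left(q \right)} = \sqrt{2} \sqrt{q}$ ($h{\left(q \right)} = \sqrt{2 q} = \sqrt{2} \sqrt{q}$)
$S{\left(E \right)} = - 90 \sqrt{2} \sqrt{E}$ ($S{\left(E \right)} = \sqrt{2} \sqrt{E} \left(-5\right) 18 = - 5 \sqrt{2} \sqrt{E} 18 = - 90 \sqrt{2} \sqrt{E}$)
$\frac{S{\left(-158 \right)}}{-42317} - \frac{10140}{-42112} = \frac{\left(-90\right) \sqrt{2} \sqrt{-158}}{-42317} - \frac{10140}{-42112} = - 90 \sqrt{2} i \sqrt{158} \left(- \frac{1}{42317}\right) - - \frac{2535}{10528} = - 180 i \sqrt{79} \left(- \frac{1}{42317}\right) + \frac{2535}{10528} = \frac{180 i \sqrt{79}}{42317} + \frac{2535}{10528} = \frac{2535}{10528} + \frac{180 i \sqrt{79}}{42317}$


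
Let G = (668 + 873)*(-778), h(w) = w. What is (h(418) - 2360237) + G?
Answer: -3558717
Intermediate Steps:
G = -1198898 (G = 1541*(-778) = -1198898)
(h(418) - 2360237) + G = (418 - 2360237) - 1198898 = -2359819 - 1198898 = -3558717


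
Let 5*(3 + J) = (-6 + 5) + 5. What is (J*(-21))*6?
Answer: 1386/5 ≈ 277.20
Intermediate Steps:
J = -11/5 (J = -3 + ((-6 + 5) + 5)/5 = -3 + (-1 + 5)/5 = -3 + (⅕)*4 = -3 + ⅘ = -11/5 ≈ -2.2000)
(J*(-21))*6 = -11/5*(-21)*6 = (231/5)*6 = 1386/5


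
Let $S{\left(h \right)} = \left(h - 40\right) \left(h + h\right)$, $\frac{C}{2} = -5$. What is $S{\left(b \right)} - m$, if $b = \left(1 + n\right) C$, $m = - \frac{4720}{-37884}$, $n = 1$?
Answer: $\frac{22729220}{9471} \approx 2399.9$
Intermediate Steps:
$C = -10$ ($C = 2 \left(-5\right) = -10$)
$m = \frac{1180}{9471}$ ($m = \left(-4720\right) \left(- \frac{1}{37884}\right) = \frac{1180}{9471} \approx 0.12459$)
$b = -20$ ($b = \left(1 + 1\right) \left(-10\right) = 2 \left(-10\right) = -20$)
$S{\left(h \right)} = 2 h \left(-40 + h\right)$ ($S{\left(h \right)} = \left(-40 + h\right) 2 h = 2 h \left(-40 + h\right)$)
$S{\left(b \right)} - m = 2 \left(-20\right) \left(-40 - 20\right) - \frac{1180}{9471} = 2 \left(-20\right) \left(-60\right) - \frac{1180}{9471} = 2400 - \frac{1180}{9471} = \frac{22729220}{9471}$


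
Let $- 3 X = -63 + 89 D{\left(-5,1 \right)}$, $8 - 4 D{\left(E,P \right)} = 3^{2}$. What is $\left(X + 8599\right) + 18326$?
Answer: $\frac{323441}{12} \approx 26953.0$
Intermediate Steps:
$D{\left(E,P \right)} = - \frac{1}{4}$ ($D{\left(E,P \right)} = 2 - \frac{3^{2}}{4} = 2 - \frac{9}{4} = - \frac{1}{4}$)
$X = \frac{341}{12}$ ($X = - \frac{-63 + 89 \left(- \frac{1}{4}\right)}{3} = - \frac{-63 - \frac{89}{4}}{3} = \left(- \frac{1}{3}\right) \left(- \frac{341}{4}\right) = \frac{341}{12} \approx 28.417$)
$\left(X + 8599\right) + 18326 = \left(\frac{341}{12} + 8599\right) + 18326 = \frac{103529}{12} + 18326 = \frac{323441}{12}$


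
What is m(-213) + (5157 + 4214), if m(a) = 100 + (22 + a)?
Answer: 9280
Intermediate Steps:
m(a) = 122 + a
m(-213) + (5157 + 4214) = (122 - 213) + (5157 + 4214) = -91 + 9371 = 9280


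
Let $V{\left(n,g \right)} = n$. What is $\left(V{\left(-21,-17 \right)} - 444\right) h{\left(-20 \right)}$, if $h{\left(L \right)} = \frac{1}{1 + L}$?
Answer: $\frac{465}{19} \approx 24.474$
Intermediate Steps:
$\left(V{\left(-21,-17 \right)} - 444\right) h{\left(-20 \right)} = \frac{-21 - 444}{1 - 20} = - \frac{465}{-19} = \left(-465\right) \left(- \frac{1}{19}\right) = \frac{465}{19}$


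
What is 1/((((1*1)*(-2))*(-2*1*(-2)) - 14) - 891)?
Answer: -1/913 ≈ -0.0010953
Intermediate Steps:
1/((((1*1)*(-2))*(-2*1*(-2)) - 14) - 891) = 1/(((1*(-2))*(-2*(-2)) - 14) - 891) = 1/((-2*4 - 14) - 891) = 1/((-8 - 14) - 891) = 1/(-22 - 891) = 1/(-913) = -1/913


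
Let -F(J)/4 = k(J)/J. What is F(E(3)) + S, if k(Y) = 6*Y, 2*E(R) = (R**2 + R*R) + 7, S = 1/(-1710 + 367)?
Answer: -32233/1343 ≈ -24.001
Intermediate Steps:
S = -1/1343 (S = 1/(-1343) = -1/1343 ≈ -0.00074460)
E(R) = 7/2 + R**2 (E(R) = ((R**2 + R*R) + 7)/2 = ((R**2 + R**2) + 7)/2 = (2*R**2 + 7)/2 = (7 + 2*R**2)/2 = 7/2 + R**2)
F(J) = -24 (F(J) = -4*6*J/J = -4*6 = -24)
F(E(3)) + S = -24 - 1/1343 = -32233/1343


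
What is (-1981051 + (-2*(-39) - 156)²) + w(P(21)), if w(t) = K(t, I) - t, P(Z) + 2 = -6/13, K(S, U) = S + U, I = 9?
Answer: -1974958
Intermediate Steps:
P(Z) = -32/13 (P(Z) = -2 - 6/13 = -32/13)
w(t) = 9 (w(t) = (t + 9) - t = (9 + t) - t = 9)
(-1981051 + (-2*(-39) - 156)²) + w(P(21)) = (-1981051 + (-2*(-39) - 156)²) + 9 = (-1981051 + (78 - 156)²) + 9 = (-1981051 + (-78)²) + 9 = (-1981051 + 6084) + 9 = -1974967 + 9 = -1974958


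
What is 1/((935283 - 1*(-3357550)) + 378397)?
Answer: 1/4671230 ≈ 2.1408e-7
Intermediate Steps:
1/((935283 - 1*(-3357550)) + 378397) = 1/((935283 + 3357550) + 378397) = 1/(4292833 + 378397) = 1/4671230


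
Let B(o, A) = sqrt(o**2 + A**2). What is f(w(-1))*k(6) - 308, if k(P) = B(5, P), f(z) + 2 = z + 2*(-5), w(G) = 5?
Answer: -308 - 7*sqrt(61) ≈ -362.67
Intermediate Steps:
f(z) = -12 + z (f(z) = -2 + (z + 2*(-5)) = -2 + (z - 10) = -2 + (-10 + z) = -12 + z)
B(o, A) = sqrt(A**2 + o**2)
k(P) = sqrt(25 + P**2) (k(P) = sqrt(P**2 + 5**2) = sqrt(P**2 + 25) = sqrt(25 + P**2))
f(w(-1))*k(6) - 308 = (-12 + 5)*sqrt(25 + 6**2) - 308 = -7*sqrt(25 + 36) - 308 = -7*sqrt(61) - 308 = -308 - 7*sqrt(61)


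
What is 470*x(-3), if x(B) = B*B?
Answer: 4230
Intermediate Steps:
x(B) = B²
470*x(-3) = 470*(-3)² = 470*9 = 4230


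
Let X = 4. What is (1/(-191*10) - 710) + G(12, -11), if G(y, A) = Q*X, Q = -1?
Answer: -1363741/1910 ≈ -714.00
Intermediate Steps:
G(y, A) = -4 (G(y, A) = -1*4 = -4)
(1/(-191*10) - 710) + G(12, -11) = (1/(-191*10) - 710) - 4 = (1/(-1910) - 710) - 4 = (-1/1910 - 710) - 4 = -1356101/1910 - 4 = -1363741/1910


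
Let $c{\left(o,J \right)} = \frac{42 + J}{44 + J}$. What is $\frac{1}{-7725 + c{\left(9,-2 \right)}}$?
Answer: $- \frac{21}{162205} \approx -0.00012947$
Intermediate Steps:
$c{\left(o,J \right)} = \frac{42 + J}{44 + J}$
$\frac{1}{-7725 + c{\left(9,-2 \right)}} = \frac{1}{-7725 + \frac{42 - 2}{44 - 2}} = \frac{1}{-7725 + \frac{1}{42} \cdot 40} = \frac{1}{-7725 + \frac{20}{21}} = \frac{1}{- \frac{162205}{21}} = - \frac{21}{162205}$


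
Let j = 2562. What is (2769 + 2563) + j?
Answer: 7894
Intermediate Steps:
(2769 + 2563) + j = (2769 + 2563) + 2562 = 5332 + 2562 = 7894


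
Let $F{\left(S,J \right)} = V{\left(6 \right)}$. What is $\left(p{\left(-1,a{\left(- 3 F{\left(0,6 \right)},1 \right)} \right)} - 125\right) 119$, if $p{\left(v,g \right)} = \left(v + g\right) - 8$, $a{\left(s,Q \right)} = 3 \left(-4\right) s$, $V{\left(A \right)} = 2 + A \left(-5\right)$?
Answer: $-135898$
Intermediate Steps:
$V{\left(A \right)} = 2 - 5 A$
$F{\left(S,J \right)} = -28$ ($F{\left(S,J \right)} = 2 - 30 = -28$)
$a{\left(s,Q \right)} = - 12 s$
$p{\left(v,g \right)} = -8 + g + v$ ($p{\left(v,g \right)} = \left(g + v\right) - 8 = -8 + g + v$)
$\left(p{\left(-1,a{\left(- 3 F{\left(0,6 \right)},1 \right)} \right)} - 125\right) 119 = \left(\left(-8 - 12 \left(\left(-3\right) \left(-28\right)\right) - 1\right) - 125\right) 119 = \left(\left(-8 - 1008 - 1\right) - 125\right) 119 = \left(-1017 - 125\right) 119 = \left(-1142\right) 119 = -135898$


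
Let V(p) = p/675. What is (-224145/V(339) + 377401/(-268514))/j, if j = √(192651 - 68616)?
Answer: -13541908515563*√124035/3763480140870 ≈ -1267.3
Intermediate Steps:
V(p) = p/675 (V(p) = p*(1/675) = p/675)
j = √124035 ≈ 352.19
(-224145/V(339) + 377401/(-268514))/j = (-224145/((1/675)*339) + 377401/(-268514))/(√124035) = (-224145/113/225 + 377401*(-1/268514))*(√124035/124035) = (-224145*225/113 - 377401/268514)*(√124035/124035) = (-50432625/113 - 377401/268514)*(√124035/124035) = -13541908515563*√124035/3763480140870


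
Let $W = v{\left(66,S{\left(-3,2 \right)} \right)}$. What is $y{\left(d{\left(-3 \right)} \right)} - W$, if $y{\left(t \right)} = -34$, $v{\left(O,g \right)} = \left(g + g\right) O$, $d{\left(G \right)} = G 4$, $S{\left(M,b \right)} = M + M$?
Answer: $758$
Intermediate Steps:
$S{\left(M,b \right)} = 2 M$
$d{\left(G \right)} = 4 G$
$v{\left(O,g \right)} = 2 O g$ ($v{\left(O,g \right)} = 2 g O = 2 O g$)
$W = -792$ ($W = 2 \cdot 66 \cdot 2 \left(-3\right) = 2 \cdot 66 \left(-6\right) = -792$)
$y{\left(d{\left(-3 \right)} \right)} - W = -34 - -792 = -34 + 792 = 758$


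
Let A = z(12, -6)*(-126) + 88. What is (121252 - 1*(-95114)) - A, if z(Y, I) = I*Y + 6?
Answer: 207962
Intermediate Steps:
z(Y, I) = 6 + I*Y
A = 8404 (A = (6 - 6*12)*(-126) + 88 = (6 - 72)*(-126) + 88 = -66*(-126) + 88 = 8316 + 88 = 8404)
(121252 - 1*(-95114)) - A = (121252 - 1*(-95114)) - 1*8404 = (121252 + 95114) - 8404 = 216366 - 8404 = 207962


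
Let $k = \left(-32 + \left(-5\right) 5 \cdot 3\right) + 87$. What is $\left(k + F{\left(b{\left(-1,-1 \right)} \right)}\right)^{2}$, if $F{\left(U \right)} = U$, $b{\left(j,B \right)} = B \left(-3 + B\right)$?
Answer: $256$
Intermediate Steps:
$k = -20$ ($k = \left(-32 - 75\right) + 87 = -107 + 87 = -20$)
$\left(k + F{\left(b{\left(-1,-1 \right)} \right)}\right)^{2} = \left(-20 - \left(-3 - 1\right)\right)^{2} = \left(-20 - -4\right)^{2} = \left(-20 + 4\right)^{2} = \left(-16\right)^{2} = 256$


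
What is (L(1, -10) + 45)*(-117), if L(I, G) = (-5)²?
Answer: -8190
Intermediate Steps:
L(I, G) = 25
(L(1, -10) + 45)*(-117) = (25 + 45)*(-117) = 70*(-117) = -8190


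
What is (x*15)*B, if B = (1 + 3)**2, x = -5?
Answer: -1200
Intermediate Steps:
B = 16 (B = 4**2 = 16)
(x*15)*B = -5*15*16 = -75*16 = -1200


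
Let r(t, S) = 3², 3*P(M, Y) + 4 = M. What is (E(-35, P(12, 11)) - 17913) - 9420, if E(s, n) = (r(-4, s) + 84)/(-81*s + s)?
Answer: -76532307/2800 ≈ -27333.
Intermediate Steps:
P(M, Y) = -4/3 + M/3
r(t, S) = 9
E(s, n) = -93/(80*s) (E(s, n) = (9 + 84)/(-81*s + s) = 93/((-80*s)) = 93*(-1/(80*s)) = -93/(80*s))
(E(-35, P(12, 11)) - 17913) - 9420 = (-93/80/(-35) - 17913) - 9420 = (-93/80*(-1/35) - 17913) - 9420 = (93/2800 - 17913) - 9420 = -50156307/2800 - 9420 = -76532307/2800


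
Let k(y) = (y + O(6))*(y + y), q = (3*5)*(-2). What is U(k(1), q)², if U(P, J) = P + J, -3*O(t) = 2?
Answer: 7744/9 ≈ 860.44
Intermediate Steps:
q = -30 (q = 15*(-2) = -30)
O(t) = -⅔ (O(t) = -⅓*2 = -⅔)
k(y) = 2*y*(-⅔ + y) (k(y) = (y - ⅔)*(y + y) = (-⅔ + y)*(2*y) = 2*y*(-⅔ + y))
U(P, J) = J + P
U(k(1), q)² = (-30 + (⅔)*1*(-2 + 3*1))² = (-30 + (⅔)*1*(-2 + 3))² = (-30 + (⅔)*1*1)² = (-30 + ⅔)² = (-88/3)² = 7744/9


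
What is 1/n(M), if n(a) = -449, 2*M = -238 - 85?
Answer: -1/449 ≈ -0.0022272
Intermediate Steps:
M = -323/2 (M = (-238 - 85)/2 = (1/2)*(-323) = -323/2 ≈ -161.50)
1/n(M) = 1/(-449) = -1/449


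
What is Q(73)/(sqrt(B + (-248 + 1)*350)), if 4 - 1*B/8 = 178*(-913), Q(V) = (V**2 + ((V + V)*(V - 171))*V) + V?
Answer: -519541*sqrt(1213694)/606847 ≈ -943.18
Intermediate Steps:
Q(V) = V + V**2 + 2*V**2*(-171 + V) (Q(V) = (V**2 + ((2*V)*(-171 + V))*V) + V = (V**2 + (2*V*(-171 + V))*V) + V = (V**2 + 2*V**2*(-171 + V)) + V = V + V**2 + 2*V**2*(-171 + V))
B = 1300144 (B = 32 - 1424*(-913) = 32 - 8*(-162514) = 32 + 1300112 = 1300144)
Q(73)/(sqrt(B + (-248 + 1)*350)) = (73*(1 - 341*73 + 2*73**2))/(sqrt(1300144 + (-248 + 1)*350)) = (73*(1 - 24893 + 2*5329))/(sqrt(1300144 - 247*350)) = (73*(1 - 24893 + 10658))/(sqrt(1300144 - 86450)) = (73*(-14234))/(sqrt(1213694)) = -519541*sqrt(1213694)/606847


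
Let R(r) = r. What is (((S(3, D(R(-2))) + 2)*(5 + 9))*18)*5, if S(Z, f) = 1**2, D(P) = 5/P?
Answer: 3780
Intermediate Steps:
S(Z, f) = 1
(((S(3, D(R(-2))) + 2)*(5 + 9))*18)*5 = (((1 + 2)*(5 + 9))*18)*5 = ((3*14)*18)*5 = (42*18)*5 = 756*5 = 3780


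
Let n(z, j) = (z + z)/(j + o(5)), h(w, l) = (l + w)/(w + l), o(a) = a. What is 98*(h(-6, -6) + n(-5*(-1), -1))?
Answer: 343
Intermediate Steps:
h(w, l) = 1 (h(w, l) = (l + w)/(l + w) = 1)
n(z, j) = 2*z/(5 + j) (n(z, j) = (z + z)/(j + 5) = (2*z)/(5 + j) = 2*z/(5 + j))
98*(h(-6, -6) + n(-5*(-1), -1)) = 98*(1 + 2*(-5*(-1))/(5 - 1)) = 98*(1 + 2*5/4) = 98*(1 + 2*5*(1/4)) = 98*(1 + 5/2) = 98*(7/2) = 343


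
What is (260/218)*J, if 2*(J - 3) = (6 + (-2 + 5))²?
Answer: 5655/109 ≈ 51.881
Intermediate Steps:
J = 87/2 (J = 3 + (6 + (-2 + 5))²/2 = 3 + (6 + 3)²/2 = 3 + (½)*9² = 3 + (½)*81 = 3 + 81/2 = 87/2 ≈ 43.500)
(260/218)*J = (260/218)*(87/2) = (260*(1/218))*(87/2) = (130/109)*(87/2) = 5655/109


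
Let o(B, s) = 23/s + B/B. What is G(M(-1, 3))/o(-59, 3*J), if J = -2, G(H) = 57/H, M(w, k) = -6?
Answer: 57/17 ≈ 3.3529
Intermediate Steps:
o(B, s) = 1 + 23/s (o(B, s) = 23/s + 1 = 1 + 23/s)
G(M(-1, 3))/o(-59, 3*J) = (57/(-6))/(((23 + 3*(-2))/((3*(-2))))) = (57*(-⅙))/(((23 - 6)/(-6))) = -19/(2*((-⅙*17))) = -19/(2*(-17/6)) = -19/2*(-6/17) = 57/17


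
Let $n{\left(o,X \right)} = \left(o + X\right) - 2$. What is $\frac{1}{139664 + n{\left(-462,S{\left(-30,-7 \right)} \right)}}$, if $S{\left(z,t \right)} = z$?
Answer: $\frac{1}{139170} \approx 7.1855 \cdot 10^{-6}$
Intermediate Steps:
$n{\left(o,X \right)} = -2 + X + o$ ($n{\left(o,X \right)} = \left(X + o\right) - 2 = -2 + X + o$)
$\frac{1}{139664 + n{\left(-462,S{\left(-30,-7 \right)} \right)}} = \frac{1}{139664 - 494} = \frac{1}{139170}$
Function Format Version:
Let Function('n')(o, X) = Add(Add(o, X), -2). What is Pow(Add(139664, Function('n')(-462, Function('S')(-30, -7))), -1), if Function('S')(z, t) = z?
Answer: Rational(1, 139170) ≈ 7.1855e-6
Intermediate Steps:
Function('n')(o, X) = Add(-2, X, o) (Function('n')(o, X) = Add(Add(X, o), -2) = Add(-2, X, o))
Pow(Add(139664, Function('n')(-462, Function('S')(-30, -7))), -1) = Pow(Add(139664, Add(-2, -30, -462)), -1) = Pow(Add(139664, -494), -1) = Pow(139170, -1) = Rational(1, 139170)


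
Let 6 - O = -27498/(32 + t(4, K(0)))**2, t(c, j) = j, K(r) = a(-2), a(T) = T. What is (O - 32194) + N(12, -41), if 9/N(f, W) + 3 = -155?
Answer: -190533209/5925 ≈ -32158.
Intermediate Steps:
K(r) = -2
N(f, W) = -9/158 (N(f, W) = 9/(-3 - 155) = 9/(-158) = 9*(-1/158) = -9/158)
O = 5483/150 (O = 6 - (-27498)/((32 - 2)**2) = 6 - (-27498)/(30**2) = 6 - (-27498)/900 = 6 - 1*(-4583/150) = 6 + 4583/150 = 5483/150 ≈ 36.553)
(O - 32194) + N(12, -41) = (5483/150 - 32194) - 9/158 = -4823617/150 - 9/158 = -190533209/5925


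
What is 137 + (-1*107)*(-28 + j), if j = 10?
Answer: 2063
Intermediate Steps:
137 + (-1*107)*(-28 + j) = 137 + (-1*107)*(-28 + 10) = 137 - 107*(-18) = 137 + 1926 = 2063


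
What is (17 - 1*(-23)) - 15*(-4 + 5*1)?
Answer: 25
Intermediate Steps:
(17 - 1*(-23)) - 15*(-4 + 5*1) = (17 + 23) - 15*(-4 + 5) = 40 - 15*1 = 40 - 15 = 25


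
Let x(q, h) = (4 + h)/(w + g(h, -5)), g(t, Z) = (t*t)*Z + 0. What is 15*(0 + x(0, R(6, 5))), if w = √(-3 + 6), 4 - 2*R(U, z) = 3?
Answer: 1350/23 + 1080*√3/23 ≈ 140.03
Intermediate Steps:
g(t, Z) = Z*t² (g(t, Z) = t²*Z + 0 = Z*t² + 0 = Z*t²)
R(U, z) = ½ (R(U, z) = 2 - ½*3 = 2 - 3/2 = ½)
w = √3 ≈ 1.7320
x(q, h) = (4 + h)/(√3 - 5*h²)
15*(0 + x(0, R(6, 5))) = 15*(0 + (-4 - 1*½)/(-√3 + 5*(½)²)) = 15*(0 + (-4 - ½)/(-√3 + 5*(¼))) = 15*(0 - 9/2/(-√3 + 5/4)) = 15*(0 - 9/2/(5/4 - √3)) = 15*(0 - 9/(2*(5/4 - √3))) = 15*(-9/(2*(5/4 - √3))) = -135/(2*(5/4 - √3))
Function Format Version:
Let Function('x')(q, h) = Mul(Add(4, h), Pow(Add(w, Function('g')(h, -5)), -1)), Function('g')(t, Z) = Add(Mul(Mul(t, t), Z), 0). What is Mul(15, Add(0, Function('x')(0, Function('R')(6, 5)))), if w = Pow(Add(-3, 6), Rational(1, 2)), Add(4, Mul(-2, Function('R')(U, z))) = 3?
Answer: Add(Rational(1350, 23), Mul(Rational(1080, 23), Pow(3, Rational(1, 2)))) ≈ 140.03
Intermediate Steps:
Function('g')(t, Z) = Mul(Z, Pow(t, 2)) (Function('g')(t, Z) = Add(Mul(Pow(t, 2), Z), 0) = Add(Mul(Z, Pow(t, 2)), 0) = Mul(Z, Pow(t, 2)))
Function('R')(U, z) = Rational(1, 2) (Function('R')(U, z) = Add(2, Mul(Rational(-1, 2), 3)) = Add(2, Rational(-3, 2)) = Rational(1, 2))
w = Pow(3, Rational(1, 2)) ≈ 1.7320
Function('x')(q, h) = Mul(Pow(Add(Pow(3, Rational(1, 2)), Mul(-5, Pow(h, 2))), -1), Add(4, h)) (Function('x')(q, h) = Mul(Add(4, h), Pow(Add(Pow(3, Rational(1, 2)), Mul(-5, Pow(h, 2))), -1)) = Mul(Pow(Add(Pow(3, Rational(1, 2)), Mul(-5, Pow(h, 2))), -1), Add(4, h)))
Mul(15, Add(0, Function('x')(0, Function('R')(6, 5)))) = Mul(15, Add(0, Mul(Pow(Add(Mul(-1, Pow(3, Rational(1, 2))), Mul(5, Pow(Rational(1, 2), 2))), -1), Add(-4, Mul(-1, Rational(1, 2)))))) = Mul(15, Add(0, Mul(Pow(Add(Mul(-1, Pow(3, Rational(1, 2))), Mul(5, Rational(1, 4))), -1), Add(-4, Rational(-1, 2))))) = Mul(15, Add(0, Mul(Pow(Add(Mul(-1, Pow(3, Rational(1, 2))), Rational(5, 4)), -1), Rational(-9, 2)))) = Mul(15, Add(0, Mul(Pow(Add(Rational(5, 4), Mul(-1, Pow(3, Rational(1, 2)))), -1), Rational(-9, 2)))) = Mul(15, Add(0, Mul(Rational(-9, 2), Pow(Add(Rational(5, 4), Mul(-1, Pow(3, Rational(1, 2)))), -1)))) = Mul(15, Mul(Rational(-9, 2), Pow(Add(Rational(5, 4), Mul(-1, Pow(3, Rational(1, 2)))), -1))) = Mul(Rational(-135, 2), Pow(Add(Rational(5, 4), Mul(-1, Pow(3, Rational(1, 2)))), -1))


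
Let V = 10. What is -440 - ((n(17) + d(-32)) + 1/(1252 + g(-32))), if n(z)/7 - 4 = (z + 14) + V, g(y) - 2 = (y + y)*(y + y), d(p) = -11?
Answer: -3980401/5350 ≈ -744.00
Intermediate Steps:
g(y) = 2 + 4*y² (g(y) = 2 + (y + y)*(y + y) = 2 + (2*y)*(2*y) = 2 + 4*y²)
n(z) = 196 + 7*z (n(z) = 28 + 7*((z + 14) + 10) = 28 + 7*((14 + z) + 10) = 28 + 7*(24 + z) = 28 + (168 + 7*z) = 196 + 7*z)
-440 - ((n(17) + d(-32)) + 1/(1252 + g(-32))) = -440 - (((196 + 7*17) - 11) + 1/(1252 + (2 + 4*(-32)²))) = -440 - (((196 + 119) - 11) + 1/(1252 + (2 + 4*1024))) = -440 - ((315 - 11) + 1/(1252 + (2 + 4096))) = -440 - (304 + 1/(1252 + 4098)) = -440 - (304 + 1/5350) = -440 - 1*1626401/5350 = -440 - 1626401/5350 = -3980401/5350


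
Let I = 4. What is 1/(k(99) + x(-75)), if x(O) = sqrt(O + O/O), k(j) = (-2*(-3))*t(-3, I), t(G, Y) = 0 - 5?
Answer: -15/487 - I*sqrt(74)/974 ≈ -0.030801 - 0.008832*I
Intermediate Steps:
t(G, Y) = -5
k(j) = -30 (k(j) = -2*(-3)*(-5) = 6*(-5) = -30)
x(O) = sqrt(1 + O) (x(O) = sqrt(O + 1) = sqrt(1 + O))
1/(k(99) + x(-75)) = 1/(-30 + sqrt(1 - 75)) = 1/(-30 + sqrt(-74)) = 1/(-30 + I*sqrt(74))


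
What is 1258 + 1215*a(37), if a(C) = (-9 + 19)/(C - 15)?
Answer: 19913/11 ≈ 1810.3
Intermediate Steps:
a(C) = 10/(-15 + C)
1258 + 1215*a(37) = 1258 + 1215*(10/(-15 + 37)) = 1258 + 1215*(10/22) = 1258 + 1215*(10*(1/22)) = 1258 + 1215*(5/11) = 1258 + 6075/11 = 19913/11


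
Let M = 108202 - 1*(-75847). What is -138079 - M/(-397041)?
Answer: -54822840190/397041 ≈ -1.3808e+5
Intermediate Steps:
M = 184049 (M = 108202 + 75847 = 184049)
-138079 - M/(-397041) = -138079 - 184049/(-397041) = -138079 - 184049*(-1)/397041 = -138079 - 1*(-184049/397041) = -138079 + 184049/397041 = -54822840190/397041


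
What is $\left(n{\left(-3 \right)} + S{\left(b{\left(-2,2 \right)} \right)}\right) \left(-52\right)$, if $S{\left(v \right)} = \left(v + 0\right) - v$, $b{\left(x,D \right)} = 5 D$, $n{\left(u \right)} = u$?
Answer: $156$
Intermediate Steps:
$S{\left(v \right)} = 0$ ($S{\left(v \right)} = v - v = 0$)
$\left(n{\left(-3 \right)} + S{\left(b{\left(-2,2 \right)} \right)}\right) \left(-52\right) = \left(-3 + 0\right) \left(-52\right) = \left(-3\right) \left(-52\right) = 156$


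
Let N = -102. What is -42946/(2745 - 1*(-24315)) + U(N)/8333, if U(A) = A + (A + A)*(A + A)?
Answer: 382749911/112745490 ≈ 3.3948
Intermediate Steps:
U(A) = A + 4*A**2 (U(A) = A + (2*A)*(2*A) = A + 4*A**2)
-42946/(2745 - 1*(-24315)) + U(N)/8333 = -42946/(2745 - 1*(-24315)) - 102*(1 + 4*(-102))/8333 = -42946/(2745 + 24315) - 102*(1 - 408)*(1/8333) = -42946/27060 - 102*(-407)*(1/8333) = -42946*1/27060 + 41514*(1/8333) = -21473/13530 + 41514/8333 = 382749911/112745490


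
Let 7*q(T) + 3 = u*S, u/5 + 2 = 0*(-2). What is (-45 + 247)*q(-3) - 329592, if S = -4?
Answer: -2299670/7 ≈ -3.2852e+5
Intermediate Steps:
u = -10 (u = -10 + 5*(0*(-2)) = -10 + 5*0 = -10 + 0 = -10)
q(T) = 37/7 (q(T) = -3/7 + (-10*(-4))/7 = -3/7 + (1/7)*40 = -3/7 + 40/7 = 37/7)
(-45 + 247)*q(-3) - 329592 = (-45 + 247)*(37/7) - 329592 = 202*(37/7) - 329592 = 7474/7 - 329592 = -2299670/7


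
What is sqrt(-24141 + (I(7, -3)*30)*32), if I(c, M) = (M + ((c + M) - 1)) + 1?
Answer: I*sqrt(23181) ≈ 152.25*I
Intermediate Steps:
I(c, M) = c + 2*M (I(c, M) = (M + ((M + c) - 1)) + 1 = (M + (-1 + M + c)) + 1 = (-1 + c + 2*M) + 1 = c + 2*M)
sqrt(-24141 + (I(7, -3)*30)*32) = sqrt(-24141 + ((7 + 2*(-3))*30)*32) = sqrt(-24141 + ((7 - 6)*30)*32) = sqrt(-24141 + (1*30)*32) = sqrt(-24141 + 30*32) = sqrt(-24141 + 960) = sqrt(-23181) = I*sqrt(23181)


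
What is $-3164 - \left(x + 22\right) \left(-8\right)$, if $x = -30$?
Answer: $-3228$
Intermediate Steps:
$-3164 - \left(x + 22\right) \left(-8\right) = -3164 - \left(-30 + 22\right) \left(-8\right) = -3164 - \left(-8\right) \left(-8\right) = -3164 - 64 = -3228$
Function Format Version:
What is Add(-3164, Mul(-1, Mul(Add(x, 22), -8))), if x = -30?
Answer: -3228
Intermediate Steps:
Add(-3164, Mul(-1, Mul(Add(x, 22), -8))) = Add(-3164, Mul(-1, Mul(Add(-30, 22), -8))) = Add(-3164, Mul(-1, Mul(-8, -8))) = Add(-3164, Mul(-1, 64)) = Add(-3164, -64) = -3228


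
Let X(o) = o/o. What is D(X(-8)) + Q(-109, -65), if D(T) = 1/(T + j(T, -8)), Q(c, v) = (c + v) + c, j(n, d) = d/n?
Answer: -1982/7 ≈ -283.14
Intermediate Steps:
Q(c, v) = v + 2*c
X(o) = 1
D(T) = 1/(T - 8/T)
D(X(-8)) + Q(-109, -65) = 1/(-8 + 1²) + (-65 + 2*(-109)) = 1/(-8 + 1) + (-65 - 218) = 1/(-7) - 283 = 1*(-⅐) - 283 = -⅐ - 283 = -1982/7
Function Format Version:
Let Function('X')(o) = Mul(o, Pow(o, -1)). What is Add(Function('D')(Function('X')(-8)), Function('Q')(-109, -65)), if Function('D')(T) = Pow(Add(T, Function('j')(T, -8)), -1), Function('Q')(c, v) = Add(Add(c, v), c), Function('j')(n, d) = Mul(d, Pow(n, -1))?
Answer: Rational(-1982, 7) ≈ -283.14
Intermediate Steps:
Function('Q')(c, v) = Add(v, Mul(2, c))
Function('X')(o) = 1
Function('D')(T) = Pow(Add(T, Mul(-8, Pow(T, -1))), -1)
Add(Function('D')(Function('X')(-8)), Function('Q')(-109, -65)) = Add(Mul(1, Pow(Add(-8, Pow(1, 2)), -1)), Add(-65, Mul(2, -109))) = Add(Mul(1, Pow(Add(-8, 1), -1)), Add(-65, -218)) = Add(Mul(1, Pow(-7, -1)), -283) = Add(Mul(1, Rational(-1, 7)), -283) = Add(Rational(-1, 7), -283) = Rational(-1982, 7)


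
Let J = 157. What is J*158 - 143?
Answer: 24663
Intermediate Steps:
J*158 - 143 = 157*158 - 143 = 24806 - 143 = 24663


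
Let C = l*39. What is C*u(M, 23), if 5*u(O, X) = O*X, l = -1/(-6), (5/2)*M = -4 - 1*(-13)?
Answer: 2691/25 ≈ 107.64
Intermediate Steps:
M = 18/5 (M = 2*(-4 - 1*(-13))/5 = 2*(-4 + 13)/5 = (2/5)*9 = 18/5 ≈ 3.6000)
l = 1/6 (l = -1*(-1/6) = 1/6 ≈ 0.16667)
u(O, X) = O*X/5 (u(O, X) = (O*X)/5 = O*X/5)
C = 13/2 (C = (1/6)*39 = 13/2 ≈ 6.5000)
C*u(M, 23) = 13*((1/5)*(18/5)*23)/2 = (13/2)*(414/25) = 2691/25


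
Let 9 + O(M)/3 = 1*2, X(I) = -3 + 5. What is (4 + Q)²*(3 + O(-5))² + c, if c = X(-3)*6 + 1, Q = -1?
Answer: 2929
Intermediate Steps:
X(I) = 2
O(M) = -21 (O(M) = -27 + 3*(1*2) = -27 + 3*2 = -27 + 6 = -21)
c = 13 (c = 2*6 + 1 = 12 + 1 = 13)
(4 + Q)²*(3 + O(-5))² + c = (4 - 1)²*(3 - 21)² + 13 = 3²*(-18)² + 13 = 9*324 + 13 = 2916 + 13 = 2929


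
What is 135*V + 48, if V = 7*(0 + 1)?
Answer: 993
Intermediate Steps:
V = 7 (V = 7*1 = 7)
135*V + 48 = 135*7 + 48 = 945 + 48 = 993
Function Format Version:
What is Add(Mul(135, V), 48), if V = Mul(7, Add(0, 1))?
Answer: 993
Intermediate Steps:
V = 7 (V = Mul(7, 1) = 7)
Add(Mul(135, V), 48) = Add(Mul(135, 7), 48) = Add(945, 48) = 993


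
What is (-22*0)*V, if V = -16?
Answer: 0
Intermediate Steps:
(-22*0)*V = -22*0*(-16) = 0*(-16) = 0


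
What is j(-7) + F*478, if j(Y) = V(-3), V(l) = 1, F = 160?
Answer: 76481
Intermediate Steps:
j(Y) = 1
j(-7) + F*478 = 1 + 160*478 = 1 + 76480 = 76481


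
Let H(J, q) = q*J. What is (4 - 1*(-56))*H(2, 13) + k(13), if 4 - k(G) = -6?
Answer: 1570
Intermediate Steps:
H(J, q) = J*q
k(G) = 10 (k(G) = 4 - 1*(-6) = 4 + 6 = 10)
(4 - 1*(-56))*H(2, 13) + k(13) = (4 - 1*(-56))*(2*13) + 10 = (4 + 56)*26 + 10 = 60*26 + 10 = 1560 + 10 = 1570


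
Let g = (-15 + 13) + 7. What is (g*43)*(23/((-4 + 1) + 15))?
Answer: 4945/12 ≈ 412.08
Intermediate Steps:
g = 5 (g = -2 + 7 = 5)
(g*43)*(23/((-4 + 1) + 15)) = (5*43)*(23/((-4 + 1) + 15)) = 215*(23/(-3 + 15)) = 215*(23/12) = 4945/12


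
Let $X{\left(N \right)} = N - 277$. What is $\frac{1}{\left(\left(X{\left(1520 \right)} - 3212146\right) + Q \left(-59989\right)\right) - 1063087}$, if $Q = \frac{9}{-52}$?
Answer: $- \frac{52}{221707579} \approx -2.3454 \cdot 10^{-7}$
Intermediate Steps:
$Q = - \frac{9}{52}$ ($Q = 9 \left(- \frac{1}{52}\right) = - \frac{9}{52} \approx -0.17308$)
$X{\left(N \right)} = -277 + N$ ($X{\left(N \right)} = N - 277 = -277 + N$)
$\frac{1}{\left(\left(X{\left(1520 \right)} - 3212146\right) + Q \left(-59989\right)\right) - 1063087} = \frac{1}{\left(\left(\left(-277 + 1520\right) - 3212146\right) - - \frac{539901}{52}\right) - 1063087} = \frac{1}{\left(\left(1243 - 3212146\right) + \frac{539901}{52}\right) - 1063087} = \frac{1}{\left(-3210903 + \frac{539901}{52}\right) - 1063087} = \frac{1}{- \frac{166427055}{52} - 1063087} = \frac{1}{- \frac{221707579}{52}} = - \frac{52}{221707579}$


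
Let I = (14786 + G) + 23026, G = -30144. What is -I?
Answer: -7668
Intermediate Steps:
I = 7668 (I = (14786 - 30144) + 23026 = -15358 + 23026 = 7668)
-I = -1*7668 = -7668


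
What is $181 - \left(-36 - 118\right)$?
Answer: $335$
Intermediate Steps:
$181 - \left(-36 - 118\right) = 181 - -154 = 181 + 154 = 335$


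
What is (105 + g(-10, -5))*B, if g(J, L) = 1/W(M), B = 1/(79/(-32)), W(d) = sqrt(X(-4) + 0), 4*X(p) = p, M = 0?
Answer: -3360/79 + 32*I/79 ≈ -42.532 + 0.40506*I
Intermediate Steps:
X(p) = p/4
W(d) = I (W(d) = sqrt((1/4)*(-4) + 0) = sqrt(-1 + 0) = sqrt(-1) = I)
B = -32/79 (B = 1/(79*(-1/32)) = 1/(-79/32) = -32/79 ≈ -0.40506)
g(J, L) = -I (g(J, L) = 1/I = -I)
(105 + g(-10, -5))*B = (105 - I)*(-32/79) = -3360/79 + 32*I/79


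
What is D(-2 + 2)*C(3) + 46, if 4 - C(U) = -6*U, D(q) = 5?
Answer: 156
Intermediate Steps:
C(U) = 4 + 6*U (C(U) = 4 - (-6)*U = 4 + 6*U)
D(-2 + 2)*C(3) + 46 = 5*(4 + 6*3) + 46 = 5*(4 + 18) + 46 = 5*22 + 46 = 110 + 46 = 156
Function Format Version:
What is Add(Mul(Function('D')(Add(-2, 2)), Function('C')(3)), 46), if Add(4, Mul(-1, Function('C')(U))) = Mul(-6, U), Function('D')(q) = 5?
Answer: 156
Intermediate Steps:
Function('C')(U) = Add(4, Mul(6, U)) (Function('C')(U) = Add(4, Mul(-1, Mul(-6, U))) = Add(4, Mul(6, U)))
Add(Mul(Function('D')(Add(-2, 2)), Function('C')(3)), 46) = Add(Mul(5, Add(4, Mul(6, 3))), 46) = Add(Mul(5, Add(4, 18)), 46) = Add(Mul(5, 22), 46) = Add(110, 46) = 156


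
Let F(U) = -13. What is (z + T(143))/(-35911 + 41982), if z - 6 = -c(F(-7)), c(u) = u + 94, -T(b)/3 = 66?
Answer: -21/467 ≈ -0.044968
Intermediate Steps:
T(b) = -198 (T(b) = -3*66 = -198)
c(u) = 94 + u
z = -75 (z = 6 - (94 - 13) = 6 - 1*81 = 6 - 81 = -75)
(z + T(143))/(-35911 + 41982) = (-75 - 198)/(-35911 + 41982) = -273/6071 = -273*1/6071 = -21/467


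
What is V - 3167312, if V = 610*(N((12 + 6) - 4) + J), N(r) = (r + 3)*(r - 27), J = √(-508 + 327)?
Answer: -3302122 + 610*I*√181 ≈ -3.3021e+6 + 8206.7*I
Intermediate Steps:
J = I*√181 (J = √(-181) = I*√181 ≈ 13.454*I)
N(r) = (-27 + r)*(3 + r) (N(r) = (3 + r)*(-27 + r) = (-27 + r)*(3 + r))
V = -134810 + 610*I*√181 (V = 610*((-81 + ((12 + 6) - 4)² - 24*((12 + 6) - 4)) + I*√181) = 610*((-81 + (18 - 4)² - 24*(18 - 4)) + I*√181) = 610*((-81 + 14² - 24*14) + I*√181) = 610*((-81 + 196 - 336) + I*√181) = 610*(-221 + I*√181) = -134810 + 610*I*√181 ≈ -1.3481e+5 + 8206.7*I)
V - 3167312 = (-134810 + 610*I*√181) - 3167312 = -3302122 + 610*I*√181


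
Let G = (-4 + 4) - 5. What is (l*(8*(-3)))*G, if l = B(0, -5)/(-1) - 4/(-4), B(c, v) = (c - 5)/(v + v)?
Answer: 60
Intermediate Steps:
B(c, v) = (-5 + c)/(2*v) (B(c, v) = (-5 + c)/((2*v)) = (-5 + c)*(1/(2*v)) = (-5 + c)/(2*v))
G = -5 (G = 0 - 5 = -5)
l = 1/2 (l = ((1/2)*(-5 + 0)/(-5))/(-1) - 4/(-4) = ((1/2)*(-1/5)*(-5))*(-1) - 4*(-1/4) = (1/2)*(-1) + 1 = -1/2 + 1 = 1/2 ≈ 0.50000)
(l*(8*(-3)))*G = ((8*(-3))/2)*(-5) = ((1/2)*(-24))*(-5) = -12*(-5) = 60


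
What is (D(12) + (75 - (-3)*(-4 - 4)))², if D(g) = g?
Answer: 3969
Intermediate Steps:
(D(12) + (75 - (-3)*(-4 - 4)))² = (12 + (75 - (-3)*(-4 - 4)))² = (12 + (75 - (-3)*(-8)))² = (12 + (75 - 1*24))² = (12 + (75 - 24))² = (12 + 51)² = 63² = 3969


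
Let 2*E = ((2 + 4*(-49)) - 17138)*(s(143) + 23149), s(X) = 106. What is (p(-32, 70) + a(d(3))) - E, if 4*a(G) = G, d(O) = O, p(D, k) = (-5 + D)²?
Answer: 806116799/4 ≈ 2.0153e+8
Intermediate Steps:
a(G) = G/4
E = -201527830 (E = (((2 + 4*(-49)) - 17138)*(106 + 23149))/2 = (((2 - 196) - 17138)*23255)/2 = ((-194 - 17138)*23255)/2 = (-17332*23255)/2 = (½)*(-403055660) = -201527830)
(p(-32, 70) + a(d(3))) - E = ((-5 - 32)² + (¼)*3) - 1*(-201527830) = ((-37)² + ¾) + 201527830 = (1369 + ¾) + 201527830 = 5479/4 + 201527830 = 806116799/4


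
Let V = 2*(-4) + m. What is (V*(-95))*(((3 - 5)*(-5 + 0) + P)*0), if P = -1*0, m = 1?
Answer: 0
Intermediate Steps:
V = -7 (V = 2*(-4) + 1 = -8 + 1 = -7)
P = 0
(V*(-95))*(((3 - 5)*(-5 + 0) + P)*0) = (-7*(-95))*(((3 - 5)*(-5 + 0) + 0)*0) = 665*((-2*(-5) + 0)*0) = 665*((10 + 0)*0) = 665*(10*0) = 665*0 = 0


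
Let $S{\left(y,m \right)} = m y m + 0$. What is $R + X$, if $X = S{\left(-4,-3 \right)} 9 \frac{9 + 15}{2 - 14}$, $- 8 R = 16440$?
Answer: $-1407$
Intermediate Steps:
$R = -2055$ ($R = \left(- \frac{1}{8}\right) 16440 = -2055$)
$S{\left(y,m \right)} = y m^{2}$ ($S{\left(y,m \right)} = y m^{2} + 0 = y m^{2}$)
$X = 648$ ($X = - 4 \left(-3\right)^{2} \cdot 9 \frac{9 + 15}{2 - 14} = \left(-4\right) 9 \cdot 9 \frac{24}{-12} = \left(-36\right) 9 \cdot 24 \left(- \frac{1}{12}\right) = \left(-324\right) \left(-2\right) = 648$)
$R + X = -2055 + 648 = -1407$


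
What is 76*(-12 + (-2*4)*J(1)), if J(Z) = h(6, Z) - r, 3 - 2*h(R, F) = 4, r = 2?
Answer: 608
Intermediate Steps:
h(R, F) = -½ (h(R, F) = 3/2 - ½*4 = 3/2 - 2 = -½)
J(Z) = -5/2 (J(Z) = -½ - 1*2 = -½ - 2 = -5/2)
76*(-12 + (-2*4)*J(1)) = 76*(-12 - 2*4*(-5/2)) = 76*(-12 - 8*(-5/2)) = 76*(-12 + 20) = 76*8 = 608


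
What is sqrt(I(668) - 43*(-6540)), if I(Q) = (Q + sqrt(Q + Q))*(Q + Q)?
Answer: 2*sqrt(293417 + 668*sqrt(334)) ≈ 1105.7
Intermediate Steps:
I(Q) = 2*Q*(Q + sqrt(2)*sqrt(Q)) (I(Q) = (Q + sqrt(2*Q))*(2*Q) = (Q + sqrt(2)*sqrt(Q))*(2*Q) = 2*Q*(Q + sqrt(2)*sqrt(Q)))
sqrt(I(668) - 43*(-6540)) = sqrt((2*668**2 + 2*sqrt(2)*668**(3/2)) - 43*(-6540)) = sqrt((2*446224 + 2*sqrt(2)*(1336*sqrt(167))) + 281220) = sqrt((892448 + 2672*sqrt(334)) + 281220) = sqrt(1173668 + 2672*sqrt(334))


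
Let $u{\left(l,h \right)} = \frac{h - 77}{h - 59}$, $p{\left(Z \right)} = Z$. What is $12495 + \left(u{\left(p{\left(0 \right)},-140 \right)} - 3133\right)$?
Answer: $\frac{1863255}{199} \approx 9363.1$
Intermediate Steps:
$u{\left(l,h \right)} = \frac{-77 + h}{-59 + h}$
$12495 + \left(u{\left(p{\left(0 \right)},-140 \right)} - 3133\right) = 12495 - \left(3133 - \frac{-77 - 140}{-59 - 140}\right) = 12495 - \left(3133 - \frac{1}{-199} \left(-217\right)\right) = 12495 - \frac{623250}{199} = \frac{1863255}{199}$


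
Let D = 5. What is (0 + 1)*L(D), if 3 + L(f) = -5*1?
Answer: -8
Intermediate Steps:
L(f) = -8 (L(f) = -3 - 5*1 = -3 - 5 = -8)
(0 + 1)*L(D) = (0 + 1)*(-8) = 1*(-8) = -8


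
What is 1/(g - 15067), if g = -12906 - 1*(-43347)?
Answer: 1/15374 ≈ 6.5045e-5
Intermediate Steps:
g = 30441 (g = -12906 + 43347 = 30441)
1/(g - 15067) = 1/(30441 - 15067) = 1/15374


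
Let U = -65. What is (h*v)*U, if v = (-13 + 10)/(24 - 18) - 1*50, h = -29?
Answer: -190385/2 ≈ -95193.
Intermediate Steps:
v = -101/2 (v = -3/6 - 50 = -3*1/6 - 50 = -1/2 - 50 = -101/2 ≈ -50.500)
(h*v)*U = -29*(-101/2)*(-65) = (2929/2)*(-65) = -190385/2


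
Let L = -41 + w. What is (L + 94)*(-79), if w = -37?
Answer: -1264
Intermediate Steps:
L = -78 (L = -41 - 37 = -78)
(L + 94)*(-79) = (-78 + 94)*(-79) = 16*(-79) = -1264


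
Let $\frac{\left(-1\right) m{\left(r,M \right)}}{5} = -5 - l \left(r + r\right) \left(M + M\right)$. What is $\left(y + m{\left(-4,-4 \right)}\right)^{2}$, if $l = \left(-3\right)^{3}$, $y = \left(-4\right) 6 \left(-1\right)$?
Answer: $73805281$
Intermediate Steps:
$y = 24$ ($y = \left(-24\right) \left(-1\right) = 24$)
$l = -27$
$m{\left(r,M \right)} = 25 - 540 M r$ ($m{\left(r,M \right)} = - 5 \left(-5 - - 27 \left(r + r\right) \left(M + M\right)\right) = - 5 \left(-5 - - 27 \cdot 2 r 2 M\right) = - 5 \left(-5 - - 27 \cdot 4 M r\right) = - 5 \left(-5 - - 108 M r\right) = - 5 \left(-5 + 108 M r\right) = 25 - 540 M r$)
$\left(y + m{\left(-4,-4 \right)}\right)^{2} = \left(24 + \left(25 - \left(-2160\right) \left(-4\right)\right)\right)^{2} = \left(24 + \left(25 - 8640\right)\right)^{2} = \left(24 - 8615\right)^{2} = \left(-8591\right)^{2} = 73805281$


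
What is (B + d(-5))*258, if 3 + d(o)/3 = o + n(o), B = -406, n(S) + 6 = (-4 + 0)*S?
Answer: -100104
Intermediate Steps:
n(S) = -6 - 4*S (n(S) = -6 + (-4 + 0)*S = -6 - 4*S)
d(o) = -27 - 9*o (d(o) = -9 + 3*(o + (-6 - 4*o)) = -9 + 3*(-6 - 3*o) = -9 + (-18 - 9*o) = -27 - 9*o)
(B + d(-5))*258 = (-406 + (-27 - 9*(-5)))*258 = (-406 + (-27 + 45))*258 = (-406 + 18)*258 = -388*258 = -100104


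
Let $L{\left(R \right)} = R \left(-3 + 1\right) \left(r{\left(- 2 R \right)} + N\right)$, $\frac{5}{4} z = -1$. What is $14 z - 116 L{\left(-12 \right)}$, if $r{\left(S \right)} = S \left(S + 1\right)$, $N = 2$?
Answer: $- \frac{8379896}{5} \approx -1.676 \cdot 10^{6}$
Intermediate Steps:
$z = - \frac{4}{5}$ ($z = \frac{4}{5} \left(-1\right) = - \frac{4}{5} \approx -0.8$)
$r{\left(S \right)} = S \left(1 + S\right)$
$L{\left(R \right)} = R \left(-4 + 4 R \left(1 - 2 R\right)\right)$ ($L{\left(R \right)} = R \left(-3 + 1\right) \left(- 2 R \left(1 - 2 R\right) + 2\right) = R \left(- 2 \left(- 2 R \left(1 - 2 R\right) + 2\right)\right) = R \left(- 2 \left(2 - 2 R \left(1 - 2 R\right)\right)\right) = R \left(-4 + 4 R \left(1 - 2 R\right)\right)$)
$14 z - 116 L{\left(-12 \right)} = 14 \left(- \frac{4}{5}\right) - 116 \cdot 4 \left(-12\right) \left(-1 - 12 - 2 \left(-12\right)^{2}\right) = - \frac{56}{5} - 116 \cdot 4 \left(-12\right) \left(-1 - 12 - 288\right) = - \frac{56}{5} - 116 \cdot 4 \left(-12\right) \left(-301\right) = - \frac{56}{5} - 1675968 = - \frac{8379896}{5}$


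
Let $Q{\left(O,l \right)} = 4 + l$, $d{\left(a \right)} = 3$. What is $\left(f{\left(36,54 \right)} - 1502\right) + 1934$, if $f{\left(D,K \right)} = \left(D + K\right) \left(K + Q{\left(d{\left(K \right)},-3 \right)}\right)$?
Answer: $5382$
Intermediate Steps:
$f{\left(D,K \right)} = \left(1 + K\right) \left(D + K\right)$ ($f{\left(D,K \right)} = \left(D + K\right) \left(K + \left(4 - 3\right)\right) = \left(D + K\right) \left(K + 1\right) = \left(D + K\right) \left(1 + K\right) = \left(1 + K\right) \left(D + K\right)$)
$\left(f{\left(36,54 \right)} - 1502\right) + 1934 = \left(\left(36 + 54 + 54^{2} + 36 \cdot 54\right) - 1502\right) + 1934 = \left(\left(36 + 54 + 2916 + 1944\right) - 1502\right) + 1934 = \left(4950 - 1502\right) + 1934 = 3448 + 1934 = 5382$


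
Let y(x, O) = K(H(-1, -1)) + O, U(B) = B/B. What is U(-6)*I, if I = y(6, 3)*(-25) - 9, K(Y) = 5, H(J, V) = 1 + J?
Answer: -209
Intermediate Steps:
U(B) = 1
y(x, O) = 5 + O
I = -209 (I = (5 + 3)*(-25) - 9 = 8*(-25) - 9 = -200 - 9 = -209)
U(-6)*I = 1*(-209) = -209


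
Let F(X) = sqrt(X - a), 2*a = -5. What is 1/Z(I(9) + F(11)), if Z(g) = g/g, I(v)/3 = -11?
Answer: 1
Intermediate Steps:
a = -5/2 (a = (1/2)*(-5) = -5/2 ≈ -2.5000)
I(v) = -33 (I(v) = 3*(-11) = -33)
F(X) = sqrt(5/2 + X) (F(X) = sqrt(X - 1*(-5/2)) = sqrt(X + 5/2) = sqrt(5/2 + X))
Z(g) = 1
1/Z(I(9) + F(11)) = 1/1 = 1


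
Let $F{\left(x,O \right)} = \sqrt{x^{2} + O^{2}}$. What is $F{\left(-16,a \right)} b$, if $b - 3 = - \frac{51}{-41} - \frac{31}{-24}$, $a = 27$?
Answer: $\frac{5447 \sqrt{985}}{984} \approx 173.73$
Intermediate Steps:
$b = \frac{5447}{984}$ ($b = 3 - \left(- \frac{51}{41} - \frac{31}{24}\right) = 3 - - \frac{2495}{984} = 3 + \left(\frac{51}{41} + \frac{31}{24}\right) = 3 + \frac{2495}{984} = \frac{5447}{984} \approx 5.5356$)
$F{\left(x,O \right)} = \sqrt{O^{2} + x^{2}}$
$F{\left(-16,a \right)} b = \sqrt{27^{2} + \left(-16\right)^{2}} \cdot \frac{5447}{984} = \sqrt{729 + 256} \cdot \frac{5447}{984} = \sqrt{985} \cdot \frac{5447}{984} = \frac{5447 \sqrt{985}}{984}$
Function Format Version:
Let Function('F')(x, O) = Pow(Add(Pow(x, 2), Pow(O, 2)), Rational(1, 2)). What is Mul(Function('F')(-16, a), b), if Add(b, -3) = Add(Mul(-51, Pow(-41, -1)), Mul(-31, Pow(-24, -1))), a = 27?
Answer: Mul(Rational(5447, 984), Pow(985, Rational(1, 2))) ≈ 173.73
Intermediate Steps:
b = Rational(5447, 984) (b = Add(3, Add(Mul(-51, Pow(-41, -1)), Mul(-31, Pow(-24, -1)))) = Add(3, Add(Mul(-51, Rational(-1, 41)), Mul(-31, Rational(-1, 24)))) = Add(3, Add(Rational(51, 41), Rational(31, 24))) = Add(3, Rational(2495, 984)) = Rational(5447, 984) ≈ 5.5356)
Function('F')(x, O) = Pow(Add(Pow(O, 2), Pow(x, 2)), Rational(1, 2))
Mul(Function('F')(-16, a), b) = Mul(Pow(Add(Pow(27, 2), Pow(-16, 2)), Rational(1, 2)), Rational(5447, 984)) = Mul(Pow(Add(729, 256), Rational(1, 2)), Rational(5447, 984)) = Mul(Pow(985, Rational(1, 2)), Rational(5447, 984)) = Mul(Rational(5447, 984), Pow(985, Rational(1, 2)))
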